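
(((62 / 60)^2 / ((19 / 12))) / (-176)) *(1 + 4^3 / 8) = -2883 / 83600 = -0.03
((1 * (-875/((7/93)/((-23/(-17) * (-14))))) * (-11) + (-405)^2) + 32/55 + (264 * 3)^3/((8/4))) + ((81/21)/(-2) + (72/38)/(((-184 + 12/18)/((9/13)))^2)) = 246138464.71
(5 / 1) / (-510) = -1 / 102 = -0.01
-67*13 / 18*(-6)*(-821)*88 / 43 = -62928008 / 129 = -487814.02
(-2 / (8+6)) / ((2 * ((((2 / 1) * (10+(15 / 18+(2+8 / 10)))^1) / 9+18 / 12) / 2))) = -270 / 8561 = -0.03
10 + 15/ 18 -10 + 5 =35/ 6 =5.83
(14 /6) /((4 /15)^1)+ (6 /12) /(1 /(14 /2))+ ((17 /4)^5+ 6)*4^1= 1429137 /256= 5582.57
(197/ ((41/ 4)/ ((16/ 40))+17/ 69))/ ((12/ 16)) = 10.15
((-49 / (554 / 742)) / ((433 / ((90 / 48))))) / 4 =-272685 / 3838112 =-0.07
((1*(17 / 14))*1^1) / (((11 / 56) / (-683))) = -46444 / 11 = -4222.18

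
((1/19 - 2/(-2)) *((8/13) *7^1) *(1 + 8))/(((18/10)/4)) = 22400/247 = 90.69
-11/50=-0.22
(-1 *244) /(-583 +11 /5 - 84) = 305 /831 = 0.37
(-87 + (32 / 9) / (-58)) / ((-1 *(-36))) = -22723 / 9396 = -2.42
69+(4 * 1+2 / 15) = 1097 / 15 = 73.13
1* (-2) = -2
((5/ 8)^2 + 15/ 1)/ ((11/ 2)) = 2.80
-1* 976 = -976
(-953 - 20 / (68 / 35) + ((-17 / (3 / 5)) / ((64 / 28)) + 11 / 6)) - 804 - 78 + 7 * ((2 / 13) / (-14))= -6562581 / 3536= -1855.93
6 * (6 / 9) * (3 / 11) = 12 / 11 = 1.09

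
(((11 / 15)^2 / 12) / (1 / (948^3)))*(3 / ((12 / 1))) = 238630876 / 25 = 9545235.04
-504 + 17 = -487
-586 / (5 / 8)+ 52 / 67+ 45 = -298761 / 335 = -891.82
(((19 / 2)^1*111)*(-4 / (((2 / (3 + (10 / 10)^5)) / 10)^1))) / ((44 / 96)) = -2024640 / 11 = -184058.18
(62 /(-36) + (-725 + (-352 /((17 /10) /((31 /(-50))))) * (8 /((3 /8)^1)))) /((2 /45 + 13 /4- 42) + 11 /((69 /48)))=-141602858 /2185537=-64.79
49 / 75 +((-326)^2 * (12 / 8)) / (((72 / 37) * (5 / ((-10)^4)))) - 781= 4096034658 / 25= 163841386.32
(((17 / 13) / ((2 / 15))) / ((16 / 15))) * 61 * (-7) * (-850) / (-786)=-231380625 / 54496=-4245.83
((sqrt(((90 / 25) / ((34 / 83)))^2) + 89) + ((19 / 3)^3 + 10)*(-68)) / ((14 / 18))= -40981196 / 1785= -22958.65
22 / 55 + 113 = 567 / 5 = 113.40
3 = 3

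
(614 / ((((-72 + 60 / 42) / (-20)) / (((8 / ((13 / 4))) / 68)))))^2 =118225945600 / 2979740569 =39.68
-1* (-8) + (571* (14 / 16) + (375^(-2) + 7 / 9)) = 571953133 / 1125000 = 508.40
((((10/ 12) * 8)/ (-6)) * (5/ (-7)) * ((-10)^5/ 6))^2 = 6250000000000/ 35721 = 174967106.18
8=8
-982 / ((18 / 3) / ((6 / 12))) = -491 / 6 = -81.83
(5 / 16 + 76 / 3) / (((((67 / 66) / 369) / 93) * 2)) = 464686497 / 1072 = 433476.21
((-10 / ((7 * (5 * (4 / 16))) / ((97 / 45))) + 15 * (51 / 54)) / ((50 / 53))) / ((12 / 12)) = 390769 / 31500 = 12.41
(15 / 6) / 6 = 5 / 12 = 0.42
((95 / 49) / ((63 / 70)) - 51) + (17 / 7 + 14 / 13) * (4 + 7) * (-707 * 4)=-625457509 / 5733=-109097.77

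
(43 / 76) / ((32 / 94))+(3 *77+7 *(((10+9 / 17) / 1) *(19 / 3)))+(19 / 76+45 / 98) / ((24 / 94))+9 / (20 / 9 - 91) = 33427315639 / 47607616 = 702.14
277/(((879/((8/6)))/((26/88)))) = 3601/29007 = 0.12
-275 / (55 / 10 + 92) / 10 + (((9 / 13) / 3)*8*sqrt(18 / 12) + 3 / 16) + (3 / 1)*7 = 12*sqrt(6) / 13 + 13045 / 624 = 23.17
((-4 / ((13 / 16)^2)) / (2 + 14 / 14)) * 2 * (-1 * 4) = 8192 / 507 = 16.16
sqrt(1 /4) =1 /2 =0.50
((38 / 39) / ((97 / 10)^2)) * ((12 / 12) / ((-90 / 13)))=-380 / 254043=-0.00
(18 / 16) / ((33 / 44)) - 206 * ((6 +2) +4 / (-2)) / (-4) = 621 / 2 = 310.50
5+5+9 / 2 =29 / 2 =14.50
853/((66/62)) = 26443/33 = 801.30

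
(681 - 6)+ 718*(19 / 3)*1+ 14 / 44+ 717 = 392017 / 66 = 5939.65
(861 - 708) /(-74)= -153 /74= -2.07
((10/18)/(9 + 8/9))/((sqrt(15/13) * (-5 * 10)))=-sqrt(195)/13350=-0.00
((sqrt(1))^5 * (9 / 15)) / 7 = 3 / 35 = 0.09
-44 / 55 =-0.80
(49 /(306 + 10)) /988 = 49 /312208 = 0.00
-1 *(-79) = 79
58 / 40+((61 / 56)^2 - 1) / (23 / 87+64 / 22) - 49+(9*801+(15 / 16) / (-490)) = 341032102947 / 47620160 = 7161.51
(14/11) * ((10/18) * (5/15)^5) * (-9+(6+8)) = 350/24057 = 0.01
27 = 27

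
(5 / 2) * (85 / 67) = 425 / 134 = 3.17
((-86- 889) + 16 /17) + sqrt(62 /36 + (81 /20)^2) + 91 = -15012 /17 + sqrt(65249) /60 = -878.80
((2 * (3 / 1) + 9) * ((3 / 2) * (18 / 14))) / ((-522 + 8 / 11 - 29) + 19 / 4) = -330 / 6223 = -0.05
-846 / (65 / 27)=-22842 / 65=-351.42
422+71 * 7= 919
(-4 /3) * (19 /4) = -19 /3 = -6.33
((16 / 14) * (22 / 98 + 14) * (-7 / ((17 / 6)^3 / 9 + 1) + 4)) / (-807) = -0.04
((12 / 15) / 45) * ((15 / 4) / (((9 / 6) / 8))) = 16 / 45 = 0.36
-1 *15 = -15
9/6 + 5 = 13/2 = 6.50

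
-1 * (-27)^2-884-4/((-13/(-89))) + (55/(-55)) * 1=-21338/13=-1641.38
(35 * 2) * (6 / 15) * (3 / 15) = 28 / 5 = 5.60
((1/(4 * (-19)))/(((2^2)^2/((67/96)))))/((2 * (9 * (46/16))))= -67/6041088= -0.00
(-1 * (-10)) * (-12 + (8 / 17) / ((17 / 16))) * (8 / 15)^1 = -53440 / 867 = -61.64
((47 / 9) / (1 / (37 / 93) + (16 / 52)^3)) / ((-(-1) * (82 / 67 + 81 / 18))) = 39381394 / 109751859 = 0.36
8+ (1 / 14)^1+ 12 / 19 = 2315 / 266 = 8.70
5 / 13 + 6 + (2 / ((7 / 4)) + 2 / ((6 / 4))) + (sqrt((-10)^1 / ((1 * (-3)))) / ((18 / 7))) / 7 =sqrt(30) / 54 + 2419 / 273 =8.96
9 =9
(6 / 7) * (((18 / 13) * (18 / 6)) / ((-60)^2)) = 9 / 9100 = 0.00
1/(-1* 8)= -1/8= -0.12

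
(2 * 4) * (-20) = -160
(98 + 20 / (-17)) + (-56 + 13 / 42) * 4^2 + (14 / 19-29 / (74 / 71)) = -412250773 / 501942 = -821.31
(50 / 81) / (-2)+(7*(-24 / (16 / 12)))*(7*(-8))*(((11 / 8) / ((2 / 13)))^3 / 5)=104455566247 / 103680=1007480.38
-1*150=-150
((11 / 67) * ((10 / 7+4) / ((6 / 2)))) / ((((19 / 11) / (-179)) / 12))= -173272 / 469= -369.45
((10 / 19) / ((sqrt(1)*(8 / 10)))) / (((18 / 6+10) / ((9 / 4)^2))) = 2025 / 7904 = 0.26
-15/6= -5/2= -2.50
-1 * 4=-4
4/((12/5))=5/3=1.67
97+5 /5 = 98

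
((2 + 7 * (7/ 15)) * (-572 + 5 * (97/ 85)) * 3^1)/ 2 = -760533/ 170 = -4473.72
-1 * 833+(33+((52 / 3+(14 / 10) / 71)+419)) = -387284 / 1065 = -363.65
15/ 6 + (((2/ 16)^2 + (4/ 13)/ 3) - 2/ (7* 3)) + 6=148913/ 17472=8.52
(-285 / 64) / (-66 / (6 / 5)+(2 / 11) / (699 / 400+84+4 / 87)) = 1871979351 / 23119696192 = 0.08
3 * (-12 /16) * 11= -99 /4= -24.75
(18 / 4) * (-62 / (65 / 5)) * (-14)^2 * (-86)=4702824 / 13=361755.69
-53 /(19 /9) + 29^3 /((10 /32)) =7411871 /95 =78019.69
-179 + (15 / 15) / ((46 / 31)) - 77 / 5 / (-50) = -511802 / 2875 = -178.02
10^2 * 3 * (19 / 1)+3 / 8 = 45603 / 8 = 5700.38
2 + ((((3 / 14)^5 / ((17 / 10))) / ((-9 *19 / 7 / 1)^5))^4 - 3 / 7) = 7891606370912004427862580436462127225158439191 / 5021931326944002817730733005021353688737185792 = 1.57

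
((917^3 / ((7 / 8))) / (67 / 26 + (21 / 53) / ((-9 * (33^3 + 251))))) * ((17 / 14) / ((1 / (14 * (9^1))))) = 10085476994614266336 / 192755291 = 52322698600.34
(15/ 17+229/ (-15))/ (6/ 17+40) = -262/ 735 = -0.36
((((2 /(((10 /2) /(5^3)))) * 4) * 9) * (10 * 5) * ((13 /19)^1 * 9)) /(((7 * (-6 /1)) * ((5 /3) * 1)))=-1053000 /133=-7917.29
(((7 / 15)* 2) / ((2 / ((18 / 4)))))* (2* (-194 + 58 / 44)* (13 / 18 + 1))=-306621 / 220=-1393.73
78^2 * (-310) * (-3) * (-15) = -84871800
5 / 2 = 2.50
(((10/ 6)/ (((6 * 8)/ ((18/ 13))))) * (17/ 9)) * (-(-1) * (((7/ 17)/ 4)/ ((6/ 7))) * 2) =245/ 11232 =0.02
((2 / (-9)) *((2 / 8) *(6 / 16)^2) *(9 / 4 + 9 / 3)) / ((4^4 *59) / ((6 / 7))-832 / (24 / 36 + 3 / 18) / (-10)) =-1575 / 680493056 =-0.00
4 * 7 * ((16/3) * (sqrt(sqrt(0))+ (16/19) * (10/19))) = 71680/1083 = 66.19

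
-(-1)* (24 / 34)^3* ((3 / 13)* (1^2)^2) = 0.08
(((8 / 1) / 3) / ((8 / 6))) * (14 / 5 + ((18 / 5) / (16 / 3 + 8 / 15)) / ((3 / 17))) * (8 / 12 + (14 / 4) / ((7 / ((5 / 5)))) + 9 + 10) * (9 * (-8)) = -91146 / 5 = -18229.20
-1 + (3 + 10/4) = 9/2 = 4.50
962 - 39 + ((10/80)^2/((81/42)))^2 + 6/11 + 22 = 7764305435/8211456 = 945.55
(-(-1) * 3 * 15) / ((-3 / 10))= -150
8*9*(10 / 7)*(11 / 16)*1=495 / 7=70.71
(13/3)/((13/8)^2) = 64/39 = 1.64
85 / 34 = 5 / 2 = 2.50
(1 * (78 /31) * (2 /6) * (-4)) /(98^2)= -26 /74431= -0.00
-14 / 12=-1.17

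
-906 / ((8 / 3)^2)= -4077 / 32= -127.41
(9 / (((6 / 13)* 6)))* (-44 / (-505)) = 143 / 505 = 0.28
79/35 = 2.26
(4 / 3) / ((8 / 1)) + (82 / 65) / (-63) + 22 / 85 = 56453 / 139230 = 0.41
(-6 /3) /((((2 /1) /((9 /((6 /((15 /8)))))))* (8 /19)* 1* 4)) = -855 /512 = -1.67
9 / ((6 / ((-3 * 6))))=-27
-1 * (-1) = 1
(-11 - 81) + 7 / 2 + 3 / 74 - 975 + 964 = -3680 / 37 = -99.46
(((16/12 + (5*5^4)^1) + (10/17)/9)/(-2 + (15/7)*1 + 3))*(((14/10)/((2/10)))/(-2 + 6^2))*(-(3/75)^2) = -23438611/71527500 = -0.33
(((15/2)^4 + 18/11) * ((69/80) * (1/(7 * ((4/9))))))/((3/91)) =1499325633/56320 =26621.55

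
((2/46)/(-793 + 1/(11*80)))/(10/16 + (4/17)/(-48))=-10880/123052277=-0.00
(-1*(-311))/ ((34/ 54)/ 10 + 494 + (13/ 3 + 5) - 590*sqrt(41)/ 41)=13376421000*sqrt(41)/ 732034176449 + 467930970090/ 732034176449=0.76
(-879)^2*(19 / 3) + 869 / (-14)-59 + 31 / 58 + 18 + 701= 993480267 / 203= 4893991.46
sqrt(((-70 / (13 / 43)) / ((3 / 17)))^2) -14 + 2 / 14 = 354407 / 273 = 1298.19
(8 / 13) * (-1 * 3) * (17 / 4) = -102 / 13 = -7.85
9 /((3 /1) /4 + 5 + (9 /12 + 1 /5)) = 90 /67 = 1.34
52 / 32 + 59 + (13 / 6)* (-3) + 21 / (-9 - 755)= 82661 / 1528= 54.10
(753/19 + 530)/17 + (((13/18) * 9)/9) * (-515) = -338.44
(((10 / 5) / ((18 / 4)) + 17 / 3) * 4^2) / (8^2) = 55 / 36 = 1.53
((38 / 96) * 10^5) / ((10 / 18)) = 71250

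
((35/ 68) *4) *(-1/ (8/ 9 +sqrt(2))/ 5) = 36/ 119 - 81 *sqrt(2)/ 238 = -0.18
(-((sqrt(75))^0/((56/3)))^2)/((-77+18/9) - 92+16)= 9/473536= 0.00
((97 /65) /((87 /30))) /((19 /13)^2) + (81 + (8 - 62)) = 285185 /10469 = 27.24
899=899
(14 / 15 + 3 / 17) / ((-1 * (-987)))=283 / 251685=0.00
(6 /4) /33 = 1 /22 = 0.05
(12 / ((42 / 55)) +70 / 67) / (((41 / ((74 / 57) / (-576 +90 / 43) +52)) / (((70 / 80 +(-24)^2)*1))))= 110548352754125 / 9016131978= 12261.17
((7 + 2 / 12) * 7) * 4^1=602 / 3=200.67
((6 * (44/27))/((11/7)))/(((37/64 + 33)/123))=20992/921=22.79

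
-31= -31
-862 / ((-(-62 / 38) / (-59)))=966302 / 31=31171.03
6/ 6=1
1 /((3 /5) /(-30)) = -50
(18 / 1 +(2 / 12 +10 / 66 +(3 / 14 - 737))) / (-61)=55322 / 4697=11.78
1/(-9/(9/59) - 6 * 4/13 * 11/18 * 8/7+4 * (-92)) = -273/116923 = -0.00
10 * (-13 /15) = -26 /3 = -8.67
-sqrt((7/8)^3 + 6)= -sqrt(6830)/32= -2.58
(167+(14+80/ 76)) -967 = -14914/ 19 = -784.95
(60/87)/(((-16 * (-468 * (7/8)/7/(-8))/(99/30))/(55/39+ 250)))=-215710/44109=-4.89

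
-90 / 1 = -90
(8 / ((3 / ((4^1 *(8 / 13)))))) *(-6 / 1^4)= -512 / 13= -39.38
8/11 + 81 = 899/11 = 81.73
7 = 7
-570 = -570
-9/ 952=-0.01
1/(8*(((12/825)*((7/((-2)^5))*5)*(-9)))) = 55/63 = 0.87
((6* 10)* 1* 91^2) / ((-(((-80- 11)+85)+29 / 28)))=13912080 / 139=100086.91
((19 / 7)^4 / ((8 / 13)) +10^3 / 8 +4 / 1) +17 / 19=79594631 / 364952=218.10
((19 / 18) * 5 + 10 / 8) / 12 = 235 / 432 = 0.54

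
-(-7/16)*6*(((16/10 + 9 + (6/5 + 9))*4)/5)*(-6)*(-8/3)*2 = 1397.76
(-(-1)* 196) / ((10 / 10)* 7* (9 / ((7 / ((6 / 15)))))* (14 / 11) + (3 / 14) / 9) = 452760 / 10639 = 42.56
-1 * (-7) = 7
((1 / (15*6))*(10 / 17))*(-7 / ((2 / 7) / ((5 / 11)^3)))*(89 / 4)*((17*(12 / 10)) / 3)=-2.28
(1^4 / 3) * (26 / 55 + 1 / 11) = 31 / 165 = 0.19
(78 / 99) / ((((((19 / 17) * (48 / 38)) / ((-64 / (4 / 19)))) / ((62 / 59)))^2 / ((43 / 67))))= 1793453903072 / 69268419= 25891.36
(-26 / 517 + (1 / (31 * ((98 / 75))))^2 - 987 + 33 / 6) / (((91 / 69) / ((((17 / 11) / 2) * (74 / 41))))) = -203272254715983681 / 195832160992468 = -1037.99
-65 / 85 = -13 / 17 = -0.76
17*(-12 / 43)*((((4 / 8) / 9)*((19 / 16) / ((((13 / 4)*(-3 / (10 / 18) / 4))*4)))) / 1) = 1615 / 90558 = 0.02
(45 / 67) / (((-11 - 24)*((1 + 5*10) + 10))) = -9 / 28609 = -0.00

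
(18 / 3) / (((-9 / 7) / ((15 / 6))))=-35 / 3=-11.67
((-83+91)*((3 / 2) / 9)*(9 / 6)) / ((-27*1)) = -2 / 27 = -0.07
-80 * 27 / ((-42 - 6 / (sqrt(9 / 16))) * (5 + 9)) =108 / 35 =3.09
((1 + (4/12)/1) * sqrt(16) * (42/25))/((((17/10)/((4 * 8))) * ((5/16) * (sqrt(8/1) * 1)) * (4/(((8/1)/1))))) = 114688 * sqrt(2)/425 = 381.63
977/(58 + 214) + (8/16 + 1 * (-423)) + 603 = 50073/272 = 184.09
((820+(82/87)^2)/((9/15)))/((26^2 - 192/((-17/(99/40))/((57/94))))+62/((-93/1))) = 62055373700/31400064621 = 1.98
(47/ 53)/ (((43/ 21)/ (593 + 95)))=15792/ 53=297.96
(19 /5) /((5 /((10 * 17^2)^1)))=10982 /5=2196.40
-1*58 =-58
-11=-11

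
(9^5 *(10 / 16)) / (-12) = -3075.47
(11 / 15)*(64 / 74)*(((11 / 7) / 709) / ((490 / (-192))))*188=-23293952 / 224947975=-0.10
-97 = -97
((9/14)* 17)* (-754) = -57681/7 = -8240.14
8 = 8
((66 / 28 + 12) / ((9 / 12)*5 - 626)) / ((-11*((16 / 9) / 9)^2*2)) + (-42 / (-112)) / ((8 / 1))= 3618597 / 49063168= 0.07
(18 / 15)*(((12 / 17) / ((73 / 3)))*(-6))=-1296 / 6205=-0.21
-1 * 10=-10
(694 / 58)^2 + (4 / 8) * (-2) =119568 / 841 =142.17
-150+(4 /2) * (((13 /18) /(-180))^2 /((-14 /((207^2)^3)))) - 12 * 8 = -2026466039721 /11200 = -180934467.83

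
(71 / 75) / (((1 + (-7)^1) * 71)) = -1 / 450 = -0.00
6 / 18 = 1 / 3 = 0.33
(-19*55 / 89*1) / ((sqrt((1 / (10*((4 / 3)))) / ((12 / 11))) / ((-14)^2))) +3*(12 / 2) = 18 - 74480*sqrt(110) / 89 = -8759.00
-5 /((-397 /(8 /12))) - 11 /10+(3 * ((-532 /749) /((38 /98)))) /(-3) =943253 /1274370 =0.74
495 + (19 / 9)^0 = 496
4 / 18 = 0.22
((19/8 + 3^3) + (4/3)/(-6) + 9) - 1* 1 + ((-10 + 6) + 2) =2531/72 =35.15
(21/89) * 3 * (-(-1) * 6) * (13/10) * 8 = 19656/445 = 44.17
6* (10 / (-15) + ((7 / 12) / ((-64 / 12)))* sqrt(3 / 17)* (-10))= -4 + 105* sqrt(51) / 272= -1.24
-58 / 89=-0.65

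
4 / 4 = 1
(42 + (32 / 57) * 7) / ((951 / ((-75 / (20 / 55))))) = -359975 / 36138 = -9.96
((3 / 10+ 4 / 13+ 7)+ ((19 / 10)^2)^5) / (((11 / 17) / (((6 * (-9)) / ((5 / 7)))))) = -259266163522089969 / 3575000000000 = -72522.00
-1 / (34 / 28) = -14 / 17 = -0.82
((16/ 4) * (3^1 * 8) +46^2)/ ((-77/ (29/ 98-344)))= 5321914/ 539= 9873.68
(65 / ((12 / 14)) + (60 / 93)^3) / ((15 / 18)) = 2720581 / 29791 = 91.32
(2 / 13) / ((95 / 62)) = 124 / 1235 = 0.10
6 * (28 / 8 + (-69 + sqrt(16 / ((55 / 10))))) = -393 + 24 * sqrt(22) / 11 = -382.77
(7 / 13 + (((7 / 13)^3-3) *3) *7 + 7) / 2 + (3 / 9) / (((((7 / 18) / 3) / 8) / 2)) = 231475 / 15379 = 15.05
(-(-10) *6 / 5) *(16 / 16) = 12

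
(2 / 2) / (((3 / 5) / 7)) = 11.67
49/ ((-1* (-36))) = 49/ 36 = 1.36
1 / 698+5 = 3491 / 698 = 5.00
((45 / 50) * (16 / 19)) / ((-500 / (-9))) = 162 / 11875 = 0.01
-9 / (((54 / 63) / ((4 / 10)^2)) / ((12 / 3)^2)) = -26.88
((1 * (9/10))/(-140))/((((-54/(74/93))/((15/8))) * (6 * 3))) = 37/3749760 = 0.00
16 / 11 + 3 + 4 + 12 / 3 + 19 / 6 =15.62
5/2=2.50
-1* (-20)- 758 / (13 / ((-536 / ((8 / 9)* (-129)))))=-141178 / 559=-252.55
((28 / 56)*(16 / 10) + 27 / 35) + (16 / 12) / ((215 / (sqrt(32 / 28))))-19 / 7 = -1.14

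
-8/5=-1.60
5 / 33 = 0.15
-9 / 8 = -1.12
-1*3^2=-9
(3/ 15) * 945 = 189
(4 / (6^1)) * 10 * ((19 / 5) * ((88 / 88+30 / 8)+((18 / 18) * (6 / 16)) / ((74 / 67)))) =57247 / 444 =128.93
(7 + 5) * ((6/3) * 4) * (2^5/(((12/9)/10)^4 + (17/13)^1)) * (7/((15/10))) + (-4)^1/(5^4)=5896796556668/538020625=10960.17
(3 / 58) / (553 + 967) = 3 / 88160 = 0.00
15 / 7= 2.14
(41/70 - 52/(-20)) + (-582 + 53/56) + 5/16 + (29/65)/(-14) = -840967/1456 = -577.59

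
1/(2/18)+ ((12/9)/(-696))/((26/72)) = 3391/377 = 8.99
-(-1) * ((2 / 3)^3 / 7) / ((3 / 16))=128 / 567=0.23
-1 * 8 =-8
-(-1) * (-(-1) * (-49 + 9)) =-40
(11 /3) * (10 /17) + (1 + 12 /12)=212 /51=4.16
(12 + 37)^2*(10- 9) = 2401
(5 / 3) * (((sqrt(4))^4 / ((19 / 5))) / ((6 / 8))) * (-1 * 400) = -640000 / 171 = -3742.69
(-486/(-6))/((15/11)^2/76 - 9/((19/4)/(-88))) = 82764/170393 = 0.49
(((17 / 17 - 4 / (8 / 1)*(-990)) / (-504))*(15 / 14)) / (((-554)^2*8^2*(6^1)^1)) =-155 / 17324794368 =-0.00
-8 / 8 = -1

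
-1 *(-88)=88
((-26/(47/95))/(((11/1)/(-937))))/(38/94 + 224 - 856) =-462878/65307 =-7.09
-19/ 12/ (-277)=19/ 3324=0.01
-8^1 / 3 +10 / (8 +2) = -5 / 3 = -1.67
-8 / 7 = -1.14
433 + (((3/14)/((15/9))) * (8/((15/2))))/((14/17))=530629/1225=433.17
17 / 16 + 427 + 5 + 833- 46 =19521 / 16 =1220.06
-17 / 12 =-1.42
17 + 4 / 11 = 191 / 11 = 17.36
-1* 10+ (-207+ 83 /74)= -15975 /74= -215.88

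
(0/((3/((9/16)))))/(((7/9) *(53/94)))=0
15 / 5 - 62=-59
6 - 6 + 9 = 9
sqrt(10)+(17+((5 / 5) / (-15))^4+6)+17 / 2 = sqrt(10)+3189377 / 101250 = 34.66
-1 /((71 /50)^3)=-125000 /357911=-0.35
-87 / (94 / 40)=-1740 / 47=-37.02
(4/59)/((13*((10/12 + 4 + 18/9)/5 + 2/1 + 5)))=120/192517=0.00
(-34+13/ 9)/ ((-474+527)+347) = -293/ 3600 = -0.08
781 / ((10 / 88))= 34364 / 5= 6872.80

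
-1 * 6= -6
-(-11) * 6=66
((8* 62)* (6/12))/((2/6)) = 744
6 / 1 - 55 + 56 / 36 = -427 / 9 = -47.44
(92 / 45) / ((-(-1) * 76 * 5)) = 23 / 4275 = 0.01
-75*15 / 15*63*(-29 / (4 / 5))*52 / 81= 329875 / 3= 109958.33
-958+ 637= -321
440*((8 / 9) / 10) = 352 / 9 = 39.11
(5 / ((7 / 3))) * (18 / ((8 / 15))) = 72.32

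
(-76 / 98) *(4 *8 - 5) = -1026 / 49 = -20.94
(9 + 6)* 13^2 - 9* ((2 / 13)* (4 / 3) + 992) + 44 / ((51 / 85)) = -246539 / 39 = -6321.51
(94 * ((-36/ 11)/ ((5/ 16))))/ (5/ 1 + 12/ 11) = -54144/ 335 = -161.62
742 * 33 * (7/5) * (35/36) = 199969/6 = 33328.17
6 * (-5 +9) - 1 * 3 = 21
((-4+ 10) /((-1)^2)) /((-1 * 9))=-2 /3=-0.67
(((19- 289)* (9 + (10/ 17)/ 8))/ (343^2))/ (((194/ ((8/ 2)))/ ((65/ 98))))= -5414175/ 19012313698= -0.00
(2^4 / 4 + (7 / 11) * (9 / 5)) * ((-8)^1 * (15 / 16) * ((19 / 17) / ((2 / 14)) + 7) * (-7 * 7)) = 5241726 / 187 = 28030.62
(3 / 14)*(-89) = -267 / 14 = -19.07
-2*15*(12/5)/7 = -72/7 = -10.29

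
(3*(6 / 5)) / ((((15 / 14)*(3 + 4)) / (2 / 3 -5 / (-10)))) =14 / 25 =0.56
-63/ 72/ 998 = -7/ 7984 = -0.00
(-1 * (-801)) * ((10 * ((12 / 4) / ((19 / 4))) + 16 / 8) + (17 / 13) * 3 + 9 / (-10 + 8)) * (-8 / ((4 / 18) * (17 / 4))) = -220480056 / 4199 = -52507.75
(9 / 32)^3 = 729 / 32768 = 0.02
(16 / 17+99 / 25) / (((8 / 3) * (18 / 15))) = 2083 / 1360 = 1.53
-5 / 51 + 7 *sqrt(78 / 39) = -5 / 51 + 7 *sqrt(2) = 9.80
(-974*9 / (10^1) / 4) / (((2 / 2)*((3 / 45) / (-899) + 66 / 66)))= -11820951 / 53936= -219.17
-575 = -575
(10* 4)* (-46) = -1840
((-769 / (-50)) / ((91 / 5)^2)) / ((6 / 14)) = 769 / 7098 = 0.11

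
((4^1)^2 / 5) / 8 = 2 / 5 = 0.40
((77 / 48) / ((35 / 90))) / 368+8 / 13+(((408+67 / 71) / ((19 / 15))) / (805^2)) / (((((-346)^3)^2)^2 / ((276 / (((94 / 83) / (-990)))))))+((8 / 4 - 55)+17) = -24182831547731155678542178685487187573271 / 683644414910771732634146319279350899712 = -35.37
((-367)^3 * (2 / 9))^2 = 9773640867699076 / 81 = 120662232934556.49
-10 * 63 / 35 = -18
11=11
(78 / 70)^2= 1.24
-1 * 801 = -801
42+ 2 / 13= 42.15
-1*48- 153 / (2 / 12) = -966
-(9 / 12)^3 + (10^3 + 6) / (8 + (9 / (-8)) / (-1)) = 513101 / 4672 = 109.82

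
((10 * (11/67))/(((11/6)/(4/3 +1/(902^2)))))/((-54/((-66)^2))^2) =7875693980/1013643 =7769.69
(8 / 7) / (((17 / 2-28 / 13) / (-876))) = -157.76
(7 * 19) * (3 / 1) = 399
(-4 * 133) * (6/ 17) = -3192/ 17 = -187.76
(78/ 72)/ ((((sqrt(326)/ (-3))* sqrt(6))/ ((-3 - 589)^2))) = -569504* sqrt(489)/ 489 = -25753.86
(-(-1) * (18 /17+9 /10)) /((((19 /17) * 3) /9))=999 /190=5.26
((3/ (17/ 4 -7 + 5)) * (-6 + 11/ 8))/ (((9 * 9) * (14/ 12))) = -37/ 567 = -0.07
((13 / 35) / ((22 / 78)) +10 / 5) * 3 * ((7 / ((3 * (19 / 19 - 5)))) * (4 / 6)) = -1277 / 330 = -3.87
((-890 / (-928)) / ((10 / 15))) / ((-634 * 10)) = -267 / 1176704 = -0.00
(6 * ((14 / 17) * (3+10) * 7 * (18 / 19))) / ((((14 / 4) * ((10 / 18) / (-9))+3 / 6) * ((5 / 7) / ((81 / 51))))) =2106395928 / 631465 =3335.73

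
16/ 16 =1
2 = 2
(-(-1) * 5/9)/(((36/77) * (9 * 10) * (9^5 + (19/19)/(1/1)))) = 77/344379600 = 0.00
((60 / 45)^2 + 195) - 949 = -6770 / 9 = -752.22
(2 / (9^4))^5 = 0.00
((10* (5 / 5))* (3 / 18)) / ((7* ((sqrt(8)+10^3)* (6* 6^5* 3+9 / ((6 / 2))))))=625 / 367420935609 - 5* sqrt(2) / 1469683742436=0.00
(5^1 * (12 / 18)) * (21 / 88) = 35 / 44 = 0.80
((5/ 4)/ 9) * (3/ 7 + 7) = 65/ 63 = 1.03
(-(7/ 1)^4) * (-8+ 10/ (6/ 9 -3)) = 29498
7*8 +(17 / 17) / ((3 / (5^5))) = 3293 / 3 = 1097.67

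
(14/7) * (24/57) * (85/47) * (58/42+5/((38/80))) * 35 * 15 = 161534000/16967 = 9520.48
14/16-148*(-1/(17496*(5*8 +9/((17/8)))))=2878721/3289248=0.88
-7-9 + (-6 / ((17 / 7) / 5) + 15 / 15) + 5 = -380 / 17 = -22.35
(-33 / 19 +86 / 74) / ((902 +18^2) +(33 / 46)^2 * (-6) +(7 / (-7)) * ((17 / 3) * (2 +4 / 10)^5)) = -1335725000 / 1793649905723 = -0.00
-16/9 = -1.78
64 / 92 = 16 / 23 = 0.70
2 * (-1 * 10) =-20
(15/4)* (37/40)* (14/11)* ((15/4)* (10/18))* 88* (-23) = -148925/8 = -18615.62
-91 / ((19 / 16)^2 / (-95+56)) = 908544 / 361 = 2516.74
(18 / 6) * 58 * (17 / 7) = 2958 / 7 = 422.57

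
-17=-17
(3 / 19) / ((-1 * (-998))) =3 / 18962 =0.00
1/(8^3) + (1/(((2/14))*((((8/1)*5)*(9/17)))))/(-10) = -3583/115200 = -0.03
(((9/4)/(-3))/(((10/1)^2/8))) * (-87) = 261/50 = 5.22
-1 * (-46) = 46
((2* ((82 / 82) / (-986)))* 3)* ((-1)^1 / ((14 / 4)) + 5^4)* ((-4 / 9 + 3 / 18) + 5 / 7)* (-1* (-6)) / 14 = -240515 / 338198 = -0.71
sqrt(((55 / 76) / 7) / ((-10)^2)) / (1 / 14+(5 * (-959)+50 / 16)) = -2 * sqrt(7315) / 25492395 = -0.00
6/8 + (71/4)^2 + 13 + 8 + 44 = 6093/16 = 380.81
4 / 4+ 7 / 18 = 25 / 18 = 1.39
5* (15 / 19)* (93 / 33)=2325 / 209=11.12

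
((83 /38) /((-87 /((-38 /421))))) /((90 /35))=581 /659286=0.00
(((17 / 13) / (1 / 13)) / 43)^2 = 0.16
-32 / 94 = -16 / 47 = -0.34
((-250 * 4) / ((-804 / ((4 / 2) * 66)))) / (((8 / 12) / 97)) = 1600500 / 67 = 23888.06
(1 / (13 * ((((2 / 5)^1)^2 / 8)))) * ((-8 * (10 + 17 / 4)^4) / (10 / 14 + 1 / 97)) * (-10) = 298646861625 / 17056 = 17509783.16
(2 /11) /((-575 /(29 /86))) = -29 /271975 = -0.00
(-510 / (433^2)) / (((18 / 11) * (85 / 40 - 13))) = 7480 / 48934629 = 0.00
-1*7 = -7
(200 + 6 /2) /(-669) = -203 /669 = -0.30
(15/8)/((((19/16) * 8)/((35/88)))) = 525/6688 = 0.08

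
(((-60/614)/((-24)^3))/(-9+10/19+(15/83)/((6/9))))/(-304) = 415/146394261504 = 0.00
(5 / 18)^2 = 0.08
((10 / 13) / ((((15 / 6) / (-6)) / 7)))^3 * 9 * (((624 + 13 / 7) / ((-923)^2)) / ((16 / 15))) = -1926076320 / 143976001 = -13.38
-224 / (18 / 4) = -448 / 9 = -49.78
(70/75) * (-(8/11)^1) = -112/165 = -0.68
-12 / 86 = -6 / 43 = -0.14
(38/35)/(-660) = -19/11550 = -0.00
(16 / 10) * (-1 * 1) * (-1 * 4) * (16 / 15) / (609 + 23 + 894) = 256 / 57225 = 0.00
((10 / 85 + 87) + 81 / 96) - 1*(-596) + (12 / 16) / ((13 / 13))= 684.71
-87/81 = -29/27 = -1.07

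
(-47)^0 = 1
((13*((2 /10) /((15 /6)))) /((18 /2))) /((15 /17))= 0.13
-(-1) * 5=5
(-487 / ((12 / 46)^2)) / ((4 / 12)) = -21468.58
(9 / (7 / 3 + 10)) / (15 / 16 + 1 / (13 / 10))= 0.43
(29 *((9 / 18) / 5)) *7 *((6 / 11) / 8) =609 / 440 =1.38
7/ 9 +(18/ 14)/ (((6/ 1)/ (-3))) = 17/ 126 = 0.13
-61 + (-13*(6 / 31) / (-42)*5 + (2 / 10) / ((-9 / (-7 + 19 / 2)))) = -237313 / 3906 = -60.76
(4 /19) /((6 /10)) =0.35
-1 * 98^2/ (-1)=9604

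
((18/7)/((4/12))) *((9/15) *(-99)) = -16038/35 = -458.23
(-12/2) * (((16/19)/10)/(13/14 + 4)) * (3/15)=-224/10925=-0.02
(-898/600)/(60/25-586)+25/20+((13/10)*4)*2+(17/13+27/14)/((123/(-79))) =6253954181/653223480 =9.57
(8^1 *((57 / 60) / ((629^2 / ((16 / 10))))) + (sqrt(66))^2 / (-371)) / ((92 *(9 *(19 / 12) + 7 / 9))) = -5874253794 / 45660462931825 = -0.00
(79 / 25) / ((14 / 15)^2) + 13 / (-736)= 130187 / 36064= 3.61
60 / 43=1.40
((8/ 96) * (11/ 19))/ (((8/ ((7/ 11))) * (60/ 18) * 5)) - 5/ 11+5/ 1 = 1520077/ 334400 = 4.55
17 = 17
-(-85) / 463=85 / 463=0.18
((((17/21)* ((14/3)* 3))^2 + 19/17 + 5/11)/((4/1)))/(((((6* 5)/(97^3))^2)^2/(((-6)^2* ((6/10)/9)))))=75912598874149876174280140769/1136025000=66823000263330363481.68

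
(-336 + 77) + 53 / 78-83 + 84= -257.32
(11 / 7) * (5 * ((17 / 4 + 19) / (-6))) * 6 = -5115 / 28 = -182.68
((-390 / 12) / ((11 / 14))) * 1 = -455 / 11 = -41.36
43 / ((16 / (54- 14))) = 215 / 2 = 107.50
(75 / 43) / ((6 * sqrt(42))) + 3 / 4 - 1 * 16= -61 / 4 + 25 * sqrt(42) / 3612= -15.21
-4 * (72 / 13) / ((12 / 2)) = -48 / 13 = -3.69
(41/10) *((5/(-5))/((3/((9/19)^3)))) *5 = -9963/13718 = -0.73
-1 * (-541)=541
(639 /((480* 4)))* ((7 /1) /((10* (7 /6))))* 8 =639 /400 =1.60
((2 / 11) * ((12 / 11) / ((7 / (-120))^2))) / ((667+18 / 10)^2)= 33750 / 258984649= 0.00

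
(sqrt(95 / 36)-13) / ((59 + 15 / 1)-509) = 13 / 435-sqrt(95) / 2610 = 0.03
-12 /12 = -1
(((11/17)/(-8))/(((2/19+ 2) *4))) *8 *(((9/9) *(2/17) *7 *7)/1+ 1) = -4807/9248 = -0.52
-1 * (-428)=428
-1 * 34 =-34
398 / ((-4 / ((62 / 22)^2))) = -191239 / 242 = -790.24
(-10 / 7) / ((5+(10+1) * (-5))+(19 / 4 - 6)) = 8 / 287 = 0.03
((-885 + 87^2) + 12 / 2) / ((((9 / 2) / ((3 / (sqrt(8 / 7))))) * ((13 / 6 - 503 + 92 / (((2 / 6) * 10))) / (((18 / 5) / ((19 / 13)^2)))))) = -20350980 * sqrt(14) / 5125117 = -14.86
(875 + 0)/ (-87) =-875/ 87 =-10.06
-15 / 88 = -0.17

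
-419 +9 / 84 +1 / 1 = -11701 / 28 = -417.89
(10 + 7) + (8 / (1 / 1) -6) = 19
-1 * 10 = -10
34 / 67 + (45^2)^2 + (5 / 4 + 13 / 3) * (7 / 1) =3296934331 / 804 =4100664.59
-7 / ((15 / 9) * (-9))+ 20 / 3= 7.13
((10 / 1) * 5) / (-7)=-50 / 7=-7.14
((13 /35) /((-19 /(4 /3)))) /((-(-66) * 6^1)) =-13 /197505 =-0.00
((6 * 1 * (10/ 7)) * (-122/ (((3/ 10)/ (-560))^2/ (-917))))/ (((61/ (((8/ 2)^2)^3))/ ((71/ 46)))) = 23894373171200000/ 69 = 346295263350724.64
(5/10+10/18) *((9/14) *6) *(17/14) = 4.94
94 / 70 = 47 / 35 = 1.34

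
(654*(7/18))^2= 64685.44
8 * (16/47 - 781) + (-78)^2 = -7580/47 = -161.28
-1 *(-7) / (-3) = -7 / 3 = -2.33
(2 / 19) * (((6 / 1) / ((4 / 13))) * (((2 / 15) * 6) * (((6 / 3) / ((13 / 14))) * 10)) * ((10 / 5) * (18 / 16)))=1512 / 19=79.58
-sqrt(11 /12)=-sqrt(33) /6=-0.96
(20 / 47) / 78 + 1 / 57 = 267 / 11609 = 0.02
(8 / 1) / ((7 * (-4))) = -2 / 7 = -0.29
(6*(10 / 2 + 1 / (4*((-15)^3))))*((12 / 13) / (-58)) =-67499 / 141375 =-0.48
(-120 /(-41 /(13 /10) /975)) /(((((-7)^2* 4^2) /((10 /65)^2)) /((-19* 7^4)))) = -209475 /41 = -5109.15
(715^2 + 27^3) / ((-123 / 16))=-8494528 / 123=-69061.20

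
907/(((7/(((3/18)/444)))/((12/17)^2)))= 1814/74851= 0.02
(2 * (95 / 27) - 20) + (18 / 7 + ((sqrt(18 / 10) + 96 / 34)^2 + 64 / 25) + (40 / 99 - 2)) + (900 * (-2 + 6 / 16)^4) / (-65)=-1479725082679 / 15381273600 + 288 * sqrt(5) / 85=-88.63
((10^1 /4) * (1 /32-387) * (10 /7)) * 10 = -221125 /16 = -13820.31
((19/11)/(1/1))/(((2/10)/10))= 950/11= 86.36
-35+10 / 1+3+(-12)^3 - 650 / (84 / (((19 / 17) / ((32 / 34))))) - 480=-1504735 / 672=-2239.19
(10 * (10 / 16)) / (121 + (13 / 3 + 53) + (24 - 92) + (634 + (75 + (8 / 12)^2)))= 225 / 29512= 0.01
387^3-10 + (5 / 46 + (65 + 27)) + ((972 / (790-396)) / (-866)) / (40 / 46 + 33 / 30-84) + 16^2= 1430306055755898779 / 24677067494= 57960941.11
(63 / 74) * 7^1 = 441 / 74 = 5.96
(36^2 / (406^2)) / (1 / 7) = 324 / 5887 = 0.06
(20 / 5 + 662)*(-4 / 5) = -2664 / 5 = -532.80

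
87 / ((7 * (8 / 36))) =783 / 14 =55.93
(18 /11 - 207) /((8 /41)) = -92619 /88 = -1052.49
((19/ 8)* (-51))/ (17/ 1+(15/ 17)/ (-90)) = -49419/ 6932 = -7.13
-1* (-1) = 1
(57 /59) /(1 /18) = 1026 /59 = 17.39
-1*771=-771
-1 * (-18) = 18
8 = 8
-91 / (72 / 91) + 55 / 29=-236189 / 2088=-113.12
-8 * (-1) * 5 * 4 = 160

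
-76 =-76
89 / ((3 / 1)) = 89 / 3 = 29.67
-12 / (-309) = 4 / 103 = 0.04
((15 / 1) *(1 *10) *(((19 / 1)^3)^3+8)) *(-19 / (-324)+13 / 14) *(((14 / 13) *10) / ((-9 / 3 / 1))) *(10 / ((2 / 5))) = -38594965563306250 / 9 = -4288329507034027.78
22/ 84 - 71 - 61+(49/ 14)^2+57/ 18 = -3257/ 28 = -116.32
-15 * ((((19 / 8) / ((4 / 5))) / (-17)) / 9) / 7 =475 / 11424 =0.04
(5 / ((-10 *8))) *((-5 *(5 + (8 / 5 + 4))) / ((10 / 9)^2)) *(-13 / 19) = -55809 / 30400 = -1.84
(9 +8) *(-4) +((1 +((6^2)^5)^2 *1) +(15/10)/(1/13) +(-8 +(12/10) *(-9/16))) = 146246337602516793/40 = 3656158440062919.82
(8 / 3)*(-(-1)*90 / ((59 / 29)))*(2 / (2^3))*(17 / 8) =7395 / 118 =62.67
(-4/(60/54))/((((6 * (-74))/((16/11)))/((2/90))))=8/30525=0.00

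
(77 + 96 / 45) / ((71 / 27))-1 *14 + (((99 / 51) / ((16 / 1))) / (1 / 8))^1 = 205957 / 12070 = 17.06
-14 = -14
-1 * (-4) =4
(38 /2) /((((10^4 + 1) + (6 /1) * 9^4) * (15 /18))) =114 /246835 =0.00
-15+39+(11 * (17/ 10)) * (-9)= -1443/ 10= -144.30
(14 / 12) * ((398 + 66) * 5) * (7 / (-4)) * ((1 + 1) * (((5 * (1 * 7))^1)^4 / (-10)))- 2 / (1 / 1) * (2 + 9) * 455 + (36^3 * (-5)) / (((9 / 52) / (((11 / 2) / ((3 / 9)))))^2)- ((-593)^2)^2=-373066768343 / 3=-124355589447.67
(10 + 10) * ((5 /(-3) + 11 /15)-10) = -656 /3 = -218.67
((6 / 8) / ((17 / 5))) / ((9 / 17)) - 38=-37.58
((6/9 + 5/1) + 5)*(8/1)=256/3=85.33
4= 4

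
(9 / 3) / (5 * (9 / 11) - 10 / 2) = -33 / 10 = -3.30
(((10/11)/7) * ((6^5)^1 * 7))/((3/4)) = 103680/11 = 9425.45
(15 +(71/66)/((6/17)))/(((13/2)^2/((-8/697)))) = -57176/11661507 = -0.00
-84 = -84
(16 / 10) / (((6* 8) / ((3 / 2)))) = 1 / 20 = 0.05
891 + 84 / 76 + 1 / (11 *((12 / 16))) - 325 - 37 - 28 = 314896 / 627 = 502.23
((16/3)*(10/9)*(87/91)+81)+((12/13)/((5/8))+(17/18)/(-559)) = 2387731/27090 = 88.14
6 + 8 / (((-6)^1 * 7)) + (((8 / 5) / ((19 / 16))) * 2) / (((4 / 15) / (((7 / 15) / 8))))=12766 / 1995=6.40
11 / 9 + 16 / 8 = 29 / 9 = 3.22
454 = 454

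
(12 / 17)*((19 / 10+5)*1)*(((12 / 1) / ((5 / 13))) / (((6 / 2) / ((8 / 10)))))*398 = 34272576 / 2125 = 16128.27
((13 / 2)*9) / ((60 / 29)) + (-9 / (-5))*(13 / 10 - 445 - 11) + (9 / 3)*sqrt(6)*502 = 2898.75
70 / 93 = 0.75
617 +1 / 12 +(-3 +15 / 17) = 125453 / 204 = 614.97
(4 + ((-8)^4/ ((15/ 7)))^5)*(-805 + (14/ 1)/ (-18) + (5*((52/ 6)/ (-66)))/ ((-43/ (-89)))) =-22193175057091768007399484164/ 1077553125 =-20595898747072695842.63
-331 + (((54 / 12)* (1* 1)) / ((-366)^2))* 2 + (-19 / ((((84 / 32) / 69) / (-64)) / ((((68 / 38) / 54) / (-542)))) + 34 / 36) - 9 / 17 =-4309654877063 / 12959841132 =-332.54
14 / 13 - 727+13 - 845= -20253 / 13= -1557.92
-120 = -120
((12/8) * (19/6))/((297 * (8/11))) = 0.02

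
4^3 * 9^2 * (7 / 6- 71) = -362016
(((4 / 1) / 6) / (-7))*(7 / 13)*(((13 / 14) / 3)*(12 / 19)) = -4 / 399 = -0.01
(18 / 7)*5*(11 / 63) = 110 / 49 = 2.24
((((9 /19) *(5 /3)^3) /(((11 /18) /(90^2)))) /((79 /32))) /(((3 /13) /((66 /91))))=388800000 /10507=37003.90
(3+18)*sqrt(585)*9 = 4571.30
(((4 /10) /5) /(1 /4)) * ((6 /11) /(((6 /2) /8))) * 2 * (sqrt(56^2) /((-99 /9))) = -14336 /3025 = -4.74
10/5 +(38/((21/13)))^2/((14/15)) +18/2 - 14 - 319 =278752/1029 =270.90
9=9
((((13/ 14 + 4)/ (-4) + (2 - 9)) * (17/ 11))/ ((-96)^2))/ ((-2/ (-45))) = -39185/ 1261568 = -0.03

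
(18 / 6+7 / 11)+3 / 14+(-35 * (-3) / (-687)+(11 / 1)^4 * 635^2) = 208196965187257 / 35266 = 5903617228.70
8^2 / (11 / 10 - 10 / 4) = -320 / 7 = -45.71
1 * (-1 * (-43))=43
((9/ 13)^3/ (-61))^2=531441/ 17960556289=0.00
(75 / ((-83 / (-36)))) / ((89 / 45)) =121500 / 7387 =16.45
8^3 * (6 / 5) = 614.40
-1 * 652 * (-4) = 2608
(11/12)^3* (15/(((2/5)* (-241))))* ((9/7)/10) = -6655/431872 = -0.02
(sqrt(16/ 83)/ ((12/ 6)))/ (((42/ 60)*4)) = 5*sqrt(83)/ 581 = 0.08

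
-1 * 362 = -362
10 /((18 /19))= 95 /9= 10.56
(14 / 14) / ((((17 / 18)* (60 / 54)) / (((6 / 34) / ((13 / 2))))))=486 / 18785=0.03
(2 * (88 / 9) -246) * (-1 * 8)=16304 / 9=1811.56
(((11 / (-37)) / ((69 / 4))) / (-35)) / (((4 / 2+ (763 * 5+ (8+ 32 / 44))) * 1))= 484 / 3760326465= 0.00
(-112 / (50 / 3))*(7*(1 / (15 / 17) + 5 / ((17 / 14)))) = -524888 / 2125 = -247.01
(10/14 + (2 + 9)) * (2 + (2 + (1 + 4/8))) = 451/7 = 64.43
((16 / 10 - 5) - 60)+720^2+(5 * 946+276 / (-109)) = 285069917 / 545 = 523064.07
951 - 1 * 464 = 487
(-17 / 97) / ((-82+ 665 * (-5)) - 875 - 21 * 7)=17 / 429613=0.00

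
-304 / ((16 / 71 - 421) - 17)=10792 / 15541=0.69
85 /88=0.97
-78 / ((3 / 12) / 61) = -19032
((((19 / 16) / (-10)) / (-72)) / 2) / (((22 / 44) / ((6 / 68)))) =19 / 130560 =0.00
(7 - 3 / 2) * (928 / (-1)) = -5104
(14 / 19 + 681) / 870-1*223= -3673237 / 16530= -222.22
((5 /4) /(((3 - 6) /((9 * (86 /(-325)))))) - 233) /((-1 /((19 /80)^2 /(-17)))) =-10888121 /14144000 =-0.77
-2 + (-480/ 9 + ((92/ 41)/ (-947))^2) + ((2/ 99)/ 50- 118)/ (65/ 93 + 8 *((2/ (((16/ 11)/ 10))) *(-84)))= -19706476121711819533/ 356223390785046125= -55.32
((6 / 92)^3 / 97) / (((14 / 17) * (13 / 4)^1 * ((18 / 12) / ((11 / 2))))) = 1683 / 429592436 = 0.00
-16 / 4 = -4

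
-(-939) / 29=939 / 29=32.38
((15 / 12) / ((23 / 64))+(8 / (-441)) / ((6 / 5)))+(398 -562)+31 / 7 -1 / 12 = -19011019 / 121716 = -156.19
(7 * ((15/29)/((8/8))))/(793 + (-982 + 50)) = -105/4031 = -0.03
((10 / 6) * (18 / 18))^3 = 125 / 27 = 4.63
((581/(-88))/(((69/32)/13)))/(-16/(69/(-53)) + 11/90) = -906360/282623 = -3.21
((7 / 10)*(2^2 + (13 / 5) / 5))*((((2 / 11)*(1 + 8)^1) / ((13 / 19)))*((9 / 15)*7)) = 2840481 / 89375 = 31.78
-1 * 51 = -51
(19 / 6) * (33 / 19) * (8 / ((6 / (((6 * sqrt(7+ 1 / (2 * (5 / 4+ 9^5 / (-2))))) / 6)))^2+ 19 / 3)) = 109117668 / 28460375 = 3.83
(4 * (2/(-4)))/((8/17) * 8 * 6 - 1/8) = -272/3055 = -0.09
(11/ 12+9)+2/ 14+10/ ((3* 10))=291/ 28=10.39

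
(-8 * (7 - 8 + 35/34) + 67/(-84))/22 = -1475/31416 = -0.05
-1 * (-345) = 345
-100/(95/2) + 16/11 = -136/209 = -0.65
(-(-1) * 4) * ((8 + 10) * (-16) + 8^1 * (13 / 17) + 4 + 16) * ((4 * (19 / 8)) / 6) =-28196 / 17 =-1658.59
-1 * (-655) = 655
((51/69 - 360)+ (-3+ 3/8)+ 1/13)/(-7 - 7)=25.84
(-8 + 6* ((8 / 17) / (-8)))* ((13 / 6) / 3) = -923 / 153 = -6.03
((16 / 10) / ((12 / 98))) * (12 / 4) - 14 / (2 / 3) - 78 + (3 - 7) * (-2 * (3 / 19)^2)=-59.60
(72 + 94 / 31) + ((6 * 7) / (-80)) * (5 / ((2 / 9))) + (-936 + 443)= -213171 / 496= -429.78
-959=-959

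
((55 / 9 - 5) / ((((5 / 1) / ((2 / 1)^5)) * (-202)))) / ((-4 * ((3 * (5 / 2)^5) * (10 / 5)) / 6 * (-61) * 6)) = -128 / 519834375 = -0.00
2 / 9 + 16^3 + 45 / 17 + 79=639214 / 153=4177.87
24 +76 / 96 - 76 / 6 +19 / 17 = 1801 / 136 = 13.24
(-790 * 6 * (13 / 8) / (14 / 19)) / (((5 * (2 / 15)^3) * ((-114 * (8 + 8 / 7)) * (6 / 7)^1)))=987.26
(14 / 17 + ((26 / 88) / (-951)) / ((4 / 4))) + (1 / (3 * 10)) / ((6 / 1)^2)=52762829 / 64021320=0.82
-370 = -370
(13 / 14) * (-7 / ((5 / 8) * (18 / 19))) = -494 / 45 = -10.98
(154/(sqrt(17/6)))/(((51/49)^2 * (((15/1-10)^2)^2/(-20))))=-1479016 * sqrt(102)/5527125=-2.70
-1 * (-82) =82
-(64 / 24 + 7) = -29 / 3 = -9.67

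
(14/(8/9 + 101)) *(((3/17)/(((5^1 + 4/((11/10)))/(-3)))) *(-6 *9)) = 96228/211565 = 0.45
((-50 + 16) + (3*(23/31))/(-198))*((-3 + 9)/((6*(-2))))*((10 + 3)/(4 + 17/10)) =4523155/116622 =38.78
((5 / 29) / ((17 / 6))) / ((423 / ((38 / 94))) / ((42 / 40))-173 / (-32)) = 127680 / 2102294477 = 0.00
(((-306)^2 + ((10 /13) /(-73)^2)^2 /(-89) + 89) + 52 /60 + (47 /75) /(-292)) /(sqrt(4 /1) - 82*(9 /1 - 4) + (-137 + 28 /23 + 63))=-949256781669228053 /4869372548843400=-194.94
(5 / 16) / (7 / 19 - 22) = -0.01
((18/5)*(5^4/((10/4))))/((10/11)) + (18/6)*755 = 3255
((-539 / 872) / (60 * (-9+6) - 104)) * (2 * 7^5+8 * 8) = 73.30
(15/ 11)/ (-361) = -15/ 3971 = -0.00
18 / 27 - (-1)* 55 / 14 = 193 / 42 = 4.60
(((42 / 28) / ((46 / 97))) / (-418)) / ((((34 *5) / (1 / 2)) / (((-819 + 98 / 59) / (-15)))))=-4677631 / 3857136800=-0.00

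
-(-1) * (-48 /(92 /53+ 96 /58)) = -18444 /1303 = -14.16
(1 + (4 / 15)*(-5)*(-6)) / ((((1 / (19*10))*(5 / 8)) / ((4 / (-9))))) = -1216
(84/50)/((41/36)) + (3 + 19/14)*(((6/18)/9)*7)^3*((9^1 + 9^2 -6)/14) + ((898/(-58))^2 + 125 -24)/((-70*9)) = 55025420264/39590222175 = 1.39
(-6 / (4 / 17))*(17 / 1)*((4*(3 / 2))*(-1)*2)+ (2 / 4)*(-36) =5184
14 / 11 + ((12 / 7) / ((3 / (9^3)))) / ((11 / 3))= 8846 / 77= 114.88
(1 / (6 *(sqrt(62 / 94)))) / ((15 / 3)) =sqrt(1457) / 930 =0.04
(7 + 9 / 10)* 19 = 1501 / 10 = 150.10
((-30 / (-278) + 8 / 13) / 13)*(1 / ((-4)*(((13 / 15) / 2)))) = -19605 / 610766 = -0.03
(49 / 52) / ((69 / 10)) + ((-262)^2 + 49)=123235487 / 1794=68693.14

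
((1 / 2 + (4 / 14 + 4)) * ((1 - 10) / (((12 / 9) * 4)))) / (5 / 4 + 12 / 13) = -23517 / 6328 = -3.72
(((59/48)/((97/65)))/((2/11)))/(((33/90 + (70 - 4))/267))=5119725/280912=18.23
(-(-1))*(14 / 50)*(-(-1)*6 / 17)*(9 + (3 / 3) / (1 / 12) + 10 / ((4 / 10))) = 1932 / 425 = 4.55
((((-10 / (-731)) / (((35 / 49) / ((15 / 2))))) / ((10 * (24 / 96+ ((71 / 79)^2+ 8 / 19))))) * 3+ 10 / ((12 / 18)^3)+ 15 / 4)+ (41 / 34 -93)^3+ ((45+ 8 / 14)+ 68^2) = -911315603618195249 / 1185428331304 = -768764.82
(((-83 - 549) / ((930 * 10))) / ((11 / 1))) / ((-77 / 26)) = 4108 / 1969275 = 0.00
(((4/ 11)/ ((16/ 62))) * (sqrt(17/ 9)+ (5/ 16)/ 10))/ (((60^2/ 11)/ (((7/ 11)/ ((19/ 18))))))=217/ 2675200+ 217 * sqrt(17)/ 250800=0.00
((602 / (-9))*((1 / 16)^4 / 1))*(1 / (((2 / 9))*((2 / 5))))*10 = -7525 / 65536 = -0.11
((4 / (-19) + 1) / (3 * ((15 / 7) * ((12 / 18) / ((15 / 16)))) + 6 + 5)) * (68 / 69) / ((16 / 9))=5355 / 190532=0.03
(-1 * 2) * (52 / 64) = -13 / 8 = -1.62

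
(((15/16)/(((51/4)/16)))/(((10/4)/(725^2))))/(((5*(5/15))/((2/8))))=630750/17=37102.94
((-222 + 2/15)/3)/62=-1664/1395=-1.19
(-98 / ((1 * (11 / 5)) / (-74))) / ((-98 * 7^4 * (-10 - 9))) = 370 / 501809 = 0.00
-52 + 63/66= -1123/22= -51.05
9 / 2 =4.50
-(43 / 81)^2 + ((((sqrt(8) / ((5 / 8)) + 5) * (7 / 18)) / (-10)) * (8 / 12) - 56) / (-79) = 56 * sqrt(2) / 53325 + 444391 / 1036638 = 0.43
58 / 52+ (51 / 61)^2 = 175535 / 96746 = 1.81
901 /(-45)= -901 /45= -20.02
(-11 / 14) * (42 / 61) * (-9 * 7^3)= 101871 / 61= 1670.02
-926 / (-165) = 926 / 165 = 5.61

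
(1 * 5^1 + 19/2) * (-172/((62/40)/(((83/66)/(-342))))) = 1035010/174933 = 5.92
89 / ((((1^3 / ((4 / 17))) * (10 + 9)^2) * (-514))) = -0.00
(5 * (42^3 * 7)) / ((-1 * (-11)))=235734.55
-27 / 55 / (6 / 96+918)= -432 / 807895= -0.00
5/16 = 0.31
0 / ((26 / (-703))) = 0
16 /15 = 1.07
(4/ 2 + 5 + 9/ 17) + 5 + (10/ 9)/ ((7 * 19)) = 255131/ 20349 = 12.54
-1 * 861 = -861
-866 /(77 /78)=-67548 /77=-877.25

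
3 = 3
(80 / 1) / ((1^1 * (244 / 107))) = 2140 / 61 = 35.08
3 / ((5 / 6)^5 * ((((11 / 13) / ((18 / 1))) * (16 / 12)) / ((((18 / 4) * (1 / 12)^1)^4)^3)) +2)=135984591639 / 147730157194426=0.00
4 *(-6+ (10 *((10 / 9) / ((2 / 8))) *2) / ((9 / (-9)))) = -3416 / 9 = -379.56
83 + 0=83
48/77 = 0.62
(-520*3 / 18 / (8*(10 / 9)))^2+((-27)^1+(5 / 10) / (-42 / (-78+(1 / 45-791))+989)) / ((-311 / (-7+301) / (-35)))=-76813237165737 / 96225256048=-798.26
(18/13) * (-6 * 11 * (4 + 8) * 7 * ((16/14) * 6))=-684288/13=-52637.54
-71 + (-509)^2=259010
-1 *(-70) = 70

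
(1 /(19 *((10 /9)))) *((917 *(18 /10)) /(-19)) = -74277 /18050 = -4.12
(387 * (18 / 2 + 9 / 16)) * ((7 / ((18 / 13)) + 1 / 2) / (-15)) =-10965 / 8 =-1370.62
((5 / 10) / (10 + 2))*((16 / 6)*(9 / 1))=1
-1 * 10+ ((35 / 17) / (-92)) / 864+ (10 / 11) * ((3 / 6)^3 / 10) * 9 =-147122737 / 14864256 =-9.90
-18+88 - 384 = -314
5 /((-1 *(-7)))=5 /7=0.71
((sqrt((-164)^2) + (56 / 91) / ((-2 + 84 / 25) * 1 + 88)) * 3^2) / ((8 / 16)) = 2952.12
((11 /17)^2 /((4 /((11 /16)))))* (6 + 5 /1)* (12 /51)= 14641 /78608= 0.19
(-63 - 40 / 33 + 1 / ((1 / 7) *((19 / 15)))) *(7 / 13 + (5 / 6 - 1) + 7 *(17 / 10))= -88052828 / 122265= -720.18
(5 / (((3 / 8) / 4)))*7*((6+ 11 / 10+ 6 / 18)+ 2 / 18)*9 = 76048 / 3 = 25349.33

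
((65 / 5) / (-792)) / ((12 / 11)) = -13 / 864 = -0.02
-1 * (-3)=3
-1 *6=-6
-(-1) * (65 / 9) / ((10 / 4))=26 / 9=2.89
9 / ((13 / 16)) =144 / 13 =11.08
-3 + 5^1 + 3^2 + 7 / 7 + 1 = 13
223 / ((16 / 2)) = 223 / 8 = 27.88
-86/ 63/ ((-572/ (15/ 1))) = 215/ 6006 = 0.04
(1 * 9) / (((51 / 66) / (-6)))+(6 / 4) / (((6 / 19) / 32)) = 1396 / 17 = 82.12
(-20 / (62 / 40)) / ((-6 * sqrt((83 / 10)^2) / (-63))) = -16.32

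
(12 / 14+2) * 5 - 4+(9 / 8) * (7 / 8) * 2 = 2745 / 224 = 12.25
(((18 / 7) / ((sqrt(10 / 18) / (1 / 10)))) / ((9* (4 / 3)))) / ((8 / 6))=27* sqrt(5) / 2800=0.02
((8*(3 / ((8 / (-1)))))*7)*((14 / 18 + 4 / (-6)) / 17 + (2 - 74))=77105 / 51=1511.86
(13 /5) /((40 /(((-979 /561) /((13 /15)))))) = -0.13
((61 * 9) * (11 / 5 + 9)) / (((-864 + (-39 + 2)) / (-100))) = 614880 / 901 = 682.44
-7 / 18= -0.39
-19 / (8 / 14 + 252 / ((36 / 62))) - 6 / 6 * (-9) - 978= -2947831 / 3042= -969.04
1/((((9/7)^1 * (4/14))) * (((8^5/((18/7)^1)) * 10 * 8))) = 7/2621440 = 0.00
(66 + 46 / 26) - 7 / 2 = 1671 / 26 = 64.27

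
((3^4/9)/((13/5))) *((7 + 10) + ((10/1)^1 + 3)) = 1350/13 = 103.85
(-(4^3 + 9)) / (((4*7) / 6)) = -219 / 14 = -15.64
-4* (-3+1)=8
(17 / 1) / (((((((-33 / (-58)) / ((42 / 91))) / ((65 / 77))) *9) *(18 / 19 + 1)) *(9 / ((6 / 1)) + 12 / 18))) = 374680 / 1222221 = 0.31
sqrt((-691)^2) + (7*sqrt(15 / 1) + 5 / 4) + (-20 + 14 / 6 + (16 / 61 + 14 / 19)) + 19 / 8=7*sqrt(15) + 18858065 / 27816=705.07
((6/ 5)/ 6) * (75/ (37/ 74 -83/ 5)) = -150/ 161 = -0.93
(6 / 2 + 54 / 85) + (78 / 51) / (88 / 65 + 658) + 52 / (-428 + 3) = 32014622 / 9107325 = 3.52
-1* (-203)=203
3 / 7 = 0.43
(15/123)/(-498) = -5/20418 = -0.00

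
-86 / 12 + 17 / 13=-457 / 78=-5.86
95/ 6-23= -43/ 6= -7.17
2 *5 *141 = 1410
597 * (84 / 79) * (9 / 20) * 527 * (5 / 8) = 94087.01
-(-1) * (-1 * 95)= -95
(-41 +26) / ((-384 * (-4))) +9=4603 / 512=8.99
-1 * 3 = -3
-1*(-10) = 10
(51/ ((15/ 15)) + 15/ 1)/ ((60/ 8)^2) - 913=-68387/ 75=-911.83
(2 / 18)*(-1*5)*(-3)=5 / 3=1.67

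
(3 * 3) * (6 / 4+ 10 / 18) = 37 / 2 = 18.50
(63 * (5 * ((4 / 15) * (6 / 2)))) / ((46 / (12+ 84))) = 12096 / 23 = 525.91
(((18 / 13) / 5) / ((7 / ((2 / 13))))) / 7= 36 / 41405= 0.00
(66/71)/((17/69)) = 4554/1207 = 3.77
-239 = -239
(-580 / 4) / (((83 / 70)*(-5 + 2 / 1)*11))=3.71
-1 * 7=-7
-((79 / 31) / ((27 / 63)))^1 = -553 / 93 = -5.95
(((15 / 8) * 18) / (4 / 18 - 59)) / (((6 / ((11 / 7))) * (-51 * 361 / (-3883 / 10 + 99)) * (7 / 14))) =-859221 / 181802488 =-0.00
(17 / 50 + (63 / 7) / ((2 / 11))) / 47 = 1246 / 1175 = 1.06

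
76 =76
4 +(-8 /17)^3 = 19140 /4913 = 3.90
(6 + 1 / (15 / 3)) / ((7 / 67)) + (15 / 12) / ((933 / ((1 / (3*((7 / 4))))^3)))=2563764043 / 43202565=59.34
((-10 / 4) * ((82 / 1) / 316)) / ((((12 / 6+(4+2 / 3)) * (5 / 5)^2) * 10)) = -0.01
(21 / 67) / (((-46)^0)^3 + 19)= 21 / 1340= 0.02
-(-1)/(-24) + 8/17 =175/408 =0.43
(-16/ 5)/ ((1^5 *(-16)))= 1/ 5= 0.20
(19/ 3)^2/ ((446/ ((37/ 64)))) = 13357/ 256896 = 0.05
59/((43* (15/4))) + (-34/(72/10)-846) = -3290879/3870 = -850.36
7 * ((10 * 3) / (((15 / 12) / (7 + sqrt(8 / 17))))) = 336 * sqrt(34) / 17 + 1176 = 1291.25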